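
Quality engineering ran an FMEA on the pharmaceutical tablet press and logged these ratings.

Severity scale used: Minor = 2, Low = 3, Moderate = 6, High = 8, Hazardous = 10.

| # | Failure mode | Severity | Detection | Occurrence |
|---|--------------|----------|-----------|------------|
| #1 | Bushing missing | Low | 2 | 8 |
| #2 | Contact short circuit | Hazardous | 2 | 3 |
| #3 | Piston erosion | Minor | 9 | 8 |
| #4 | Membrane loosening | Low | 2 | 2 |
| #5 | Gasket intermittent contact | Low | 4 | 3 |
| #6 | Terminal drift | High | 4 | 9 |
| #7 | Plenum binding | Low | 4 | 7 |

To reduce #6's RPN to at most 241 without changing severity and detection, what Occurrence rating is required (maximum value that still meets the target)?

7

#6: S=8, O=9, D=4 → current RPN = 288.
Fixed product = 32. Need 32 × O ≤ 241, so O ≤ 241/32 = 7.53.
Maximum integer Occurrence rating = 7 (gives RPN 224; O=8 would give 256 > 241).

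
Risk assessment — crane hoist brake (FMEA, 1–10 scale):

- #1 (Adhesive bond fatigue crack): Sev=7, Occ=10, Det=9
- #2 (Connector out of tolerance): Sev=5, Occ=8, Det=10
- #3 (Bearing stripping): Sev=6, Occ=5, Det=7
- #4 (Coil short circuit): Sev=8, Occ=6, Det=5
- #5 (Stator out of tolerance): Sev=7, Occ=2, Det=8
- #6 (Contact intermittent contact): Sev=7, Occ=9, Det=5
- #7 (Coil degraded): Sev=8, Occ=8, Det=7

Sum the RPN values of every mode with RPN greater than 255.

1793

RPN = Severity × Occurrence × Detection:
  #1: 7 × 10 × 9 = 630
  #2: 5 × 8 × 10 = 400
  #3: 6 × 5 × 7 = 210
  #4: 8 × 6 × 5 = 240
  #5: 7 × 2 × 8 = 112
  #6: 7 × 9 × 5 = 315
  #7: 8 × 8 × 7 = 448
RPN > 255: #1 (630), #2 (400), #6 (315), #7 (448).
Sum: 630 + 400 + 315 + 448 = 1793.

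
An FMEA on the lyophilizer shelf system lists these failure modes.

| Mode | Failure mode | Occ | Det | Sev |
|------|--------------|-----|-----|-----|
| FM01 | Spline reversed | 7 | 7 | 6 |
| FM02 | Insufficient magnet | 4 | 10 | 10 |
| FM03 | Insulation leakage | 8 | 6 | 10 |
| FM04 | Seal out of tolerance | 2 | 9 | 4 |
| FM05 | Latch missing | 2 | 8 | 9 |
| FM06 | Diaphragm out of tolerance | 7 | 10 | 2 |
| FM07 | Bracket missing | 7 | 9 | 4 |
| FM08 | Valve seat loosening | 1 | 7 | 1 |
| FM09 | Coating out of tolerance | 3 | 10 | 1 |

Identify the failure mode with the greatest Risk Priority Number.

RPN = Severity × Occurrence × Detection:
  FM01: 6 × 7 × 7 = 294
  FM02: 10 × 4 × 10 = 400
  FM03: 10 × 8 × 6 = 480
  FM04: 4 × 2 × 9 = 72
  FM05: 9 × 2 × 8 = 144
  FM06: 2 × 7 × 10 = 140
  FM07: 4 × 7 × 9 = 252
  FM08: 1 × 1 × 7 = 7
  FM09: 1 × 3 × 10 = 30
Highest RPN is 480 → FM03.

FM03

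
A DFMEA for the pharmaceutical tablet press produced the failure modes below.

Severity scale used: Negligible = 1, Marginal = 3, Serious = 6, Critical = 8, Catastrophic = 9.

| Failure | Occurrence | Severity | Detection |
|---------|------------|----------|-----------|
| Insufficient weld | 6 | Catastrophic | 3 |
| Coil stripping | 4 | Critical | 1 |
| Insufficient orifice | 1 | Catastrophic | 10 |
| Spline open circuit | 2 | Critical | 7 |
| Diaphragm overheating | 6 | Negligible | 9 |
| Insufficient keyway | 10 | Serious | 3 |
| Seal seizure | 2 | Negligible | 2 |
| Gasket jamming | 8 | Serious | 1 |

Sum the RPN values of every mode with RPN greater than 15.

678

RPN = Severity × Occurrence × Detection:
  Insufficient weld: 9 × 6 × 3 = 162
  Coil stripping: 8 × 4 × 1 = 32
  Insufficient orifice: 9 × 1 × 10 = 90
  Spline open circuit: 8 × 2 × 7 = 112
  Diaphragm overheating: 1 × 6 × 9 = 54
  Insufficient keyway: 6 × 10 × 3 = 180
  Seal seizure: 1 × 2 × 2 = 4
  Gasket jamming: 6 × 8 × 1 = 48
RPN > 15: Insufficient weld (162), Coil stripping (32), Insufficient orifice (90), Spline open circuit (112), Diaphragm overheating (54), Insufficient keyway (180), Gasket jamming (48).
Sum: 162 + 32 + 90 + 112 + 54 + 180 + 48 = 678.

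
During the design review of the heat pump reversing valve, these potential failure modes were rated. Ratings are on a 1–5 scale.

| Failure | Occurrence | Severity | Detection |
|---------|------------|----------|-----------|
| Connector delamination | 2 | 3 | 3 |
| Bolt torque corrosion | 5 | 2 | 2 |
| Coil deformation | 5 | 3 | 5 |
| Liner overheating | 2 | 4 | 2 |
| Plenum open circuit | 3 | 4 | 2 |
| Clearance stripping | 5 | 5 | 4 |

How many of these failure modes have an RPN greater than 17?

5

RPN = Severity × Occurrence × Detection:
  Connector delamination: 3 × 2 × 3 = 18
  Bolt torque corrosion: 2 × 5 × 2 = 20
  Coil deformation: 3 × 5 × 5 = 75
  Liner overheating: 4 × 2 × 2 = 16
  Plenum open circuit: 4 × 3 × 2 = 24
  Clearance stripping: 5 × 5 × 4 = 100
Modes with RPN > 17: Connector delamination (18), Bolt torque corrosion (20), Coil deformation (75), Plenum open circuit (24), Clearance stripping (100) → 5.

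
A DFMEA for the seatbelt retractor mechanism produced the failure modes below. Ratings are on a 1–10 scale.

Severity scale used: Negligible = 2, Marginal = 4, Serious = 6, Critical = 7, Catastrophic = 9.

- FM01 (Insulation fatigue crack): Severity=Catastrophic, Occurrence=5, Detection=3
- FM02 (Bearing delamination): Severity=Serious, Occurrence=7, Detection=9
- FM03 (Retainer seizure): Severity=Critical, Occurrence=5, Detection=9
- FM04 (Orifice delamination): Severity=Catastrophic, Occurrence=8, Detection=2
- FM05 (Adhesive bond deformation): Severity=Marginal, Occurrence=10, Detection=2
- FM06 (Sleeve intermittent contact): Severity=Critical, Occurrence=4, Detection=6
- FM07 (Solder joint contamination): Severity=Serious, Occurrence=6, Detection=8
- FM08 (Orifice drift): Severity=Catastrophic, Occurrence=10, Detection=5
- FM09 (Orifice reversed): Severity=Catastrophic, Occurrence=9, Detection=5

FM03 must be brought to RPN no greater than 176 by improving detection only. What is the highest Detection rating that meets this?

5

FM03: S=7, O=5, D=9 → current RPN = 315.
Fixed product = 35. Need 35 × D ≤ 176, so D ≤ 176/35 = 5.03.
Maximum integer Detection rating = 5 (gives RPN 175; D=6 would give 210 > 176).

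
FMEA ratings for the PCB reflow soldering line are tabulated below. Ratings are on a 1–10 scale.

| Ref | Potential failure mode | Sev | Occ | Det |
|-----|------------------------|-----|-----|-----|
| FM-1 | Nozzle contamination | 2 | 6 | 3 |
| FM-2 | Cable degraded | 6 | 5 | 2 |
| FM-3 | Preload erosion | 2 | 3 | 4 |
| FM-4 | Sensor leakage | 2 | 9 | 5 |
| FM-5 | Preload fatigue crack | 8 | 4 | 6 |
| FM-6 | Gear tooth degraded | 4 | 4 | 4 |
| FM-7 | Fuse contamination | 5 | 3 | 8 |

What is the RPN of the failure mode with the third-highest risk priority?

90

RPN = Severity × Occurrence × Detection:
  FM-1: 2 × 6 × 3 = 36
  FM-2: 6 × 5 × 2 = 60
  FM-3: 2 × 3 × 4 = 24
  FM-4: 2 × 9 × 5 = 90
  FM-5: 8 × 4 × 6 = 192
  FM-6: 4 × 4 × 4 = 64
  FM-7: 5 × 3 × 8 = 120
Sorted descending: 192, 120, 90, 64, 60, 36, 24.
The third-highest RPN is 90 (FM-4).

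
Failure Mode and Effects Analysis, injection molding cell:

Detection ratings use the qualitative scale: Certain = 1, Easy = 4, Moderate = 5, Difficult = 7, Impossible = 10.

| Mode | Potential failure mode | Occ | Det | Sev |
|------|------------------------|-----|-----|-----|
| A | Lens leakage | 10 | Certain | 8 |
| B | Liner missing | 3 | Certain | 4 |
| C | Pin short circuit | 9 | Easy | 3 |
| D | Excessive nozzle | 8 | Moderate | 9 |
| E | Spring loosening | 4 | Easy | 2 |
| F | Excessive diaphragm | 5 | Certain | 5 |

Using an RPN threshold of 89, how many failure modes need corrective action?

RPN = Severity × Occurrence × Detection:
  A: 8 × 10 × 1 = 80
  B: 4 × 3 × 1 = 12
  C: 3 × 9 × 4 = 108
  D: 9 × 8 × 5 = 360
  E: 2 × 4 × 4 = 32
  F: 5 × 5 × 1 = 25
Modes with RPN ≥ 89: C (108), D (360) → 2.

2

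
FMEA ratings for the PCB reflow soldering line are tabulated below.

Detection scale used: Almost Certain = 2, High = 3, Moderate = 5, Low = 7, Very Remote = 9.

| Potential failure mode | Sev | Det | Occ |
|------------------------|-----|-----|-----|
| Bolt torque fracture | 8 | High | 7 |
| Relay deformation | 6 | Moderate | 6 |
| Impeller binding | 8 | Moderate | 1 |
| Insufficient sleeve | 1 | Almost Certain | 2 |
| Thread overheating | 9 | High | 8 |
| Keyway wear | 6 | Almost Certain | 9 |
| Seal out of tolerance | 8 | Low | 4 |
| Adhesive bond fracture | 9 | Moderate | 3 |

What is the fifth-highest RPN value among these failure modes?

RPN = Severity × Occurrence × Detection:
  Bolt torque fracture: 8 × 7 × 3 = 168
  Relay deformation: 6 × 6 × 5 = 180
  Impeller binding: 8 × 1 × 5 = 40
  Insufficient sleeve: 1 × 2 × 2 = 4
  Thread overheating: 9 × 8 × 3 = 216
  Keyway wear: 6 × 9 × 2 = 108
  Seal out of tolerance: 8 × 4 × 7 = 224
  Adhesive bond fracture: 9 × 3 × 5 = 135
Sorted descending: 224, 216, 180, 168, 135, 108, 40, 4.
The fifth-highest RPN is 135 (Adhesive bond fracture).

135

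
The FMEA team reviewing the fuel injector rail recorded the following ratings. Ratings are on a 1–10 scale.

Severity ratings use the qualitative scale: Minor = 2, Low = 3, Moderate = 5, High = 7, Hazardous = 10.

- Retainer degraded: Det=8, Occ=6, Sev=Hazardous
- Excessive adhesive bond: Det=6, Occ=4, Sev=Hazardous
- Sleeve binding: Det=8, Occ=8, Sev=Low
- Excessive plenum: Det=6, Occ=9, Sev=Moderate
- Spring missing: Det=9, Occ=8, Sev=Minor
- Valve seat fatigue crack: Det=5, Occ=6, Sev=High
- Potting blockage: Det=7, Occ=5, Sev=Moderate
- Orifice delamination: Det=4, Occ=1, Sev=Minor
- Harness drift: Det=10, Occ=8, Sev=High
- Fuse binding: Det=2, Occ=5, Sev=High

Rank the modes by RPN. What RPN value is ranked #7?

175

RPN = Severity × Occurrence × Detection:
  Retainer degraded: 10 × 6 × 8 = 480
  Excessive adhesive bond: 10 × 4 × 6 = 240
  Sleeve binding: 3 × 8 × 8 = 192
  Excessive plenum: 5 × 9 × 6 = 270
  Spring missing: 2 × 8 × 9 = 144
  Valve seat fatigue crack: 7 × 6 × 5 = 210
  Potting blockage: 5 × 5 × 7 = 175
  Orifice delamination: 2 × 1 × 4 = 8
  Harness drift: 7 × 8 × 10 = 560
  Fuse binding: 7 × 5 × 2 = 70
Sorted descending: 560, 480, 270, 240, 210, 192, 175, 144, 70, 8.
The seventh-highest RPN is 175 (Potting blockage).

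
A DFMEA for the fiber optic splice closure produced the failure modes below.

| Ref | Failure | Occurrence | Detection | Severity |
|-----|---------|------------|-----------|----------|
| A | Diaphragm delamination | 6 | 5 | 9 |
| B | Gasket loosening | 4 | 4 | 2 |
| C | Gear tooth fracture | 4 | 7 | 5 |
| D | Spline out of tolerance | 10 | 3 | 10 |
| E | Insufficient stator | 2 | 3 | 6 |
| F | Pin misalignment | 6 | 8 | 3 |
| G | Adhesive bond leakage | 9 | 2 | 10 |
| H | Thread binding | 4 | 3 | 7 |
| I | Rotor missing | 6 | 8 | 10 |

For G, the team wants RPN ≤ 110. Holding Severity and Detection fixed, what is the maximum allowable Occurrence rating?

5

G: S=10, O=9, D=2 → current RPN = 180.
Fixed product = 20. Need 20 × O ≤ 110, so O ≤ 110/20 = 5.50.
Maximum integer Occurrence rating = 5 (gives RPN 100; O=6 would give 120 > 110).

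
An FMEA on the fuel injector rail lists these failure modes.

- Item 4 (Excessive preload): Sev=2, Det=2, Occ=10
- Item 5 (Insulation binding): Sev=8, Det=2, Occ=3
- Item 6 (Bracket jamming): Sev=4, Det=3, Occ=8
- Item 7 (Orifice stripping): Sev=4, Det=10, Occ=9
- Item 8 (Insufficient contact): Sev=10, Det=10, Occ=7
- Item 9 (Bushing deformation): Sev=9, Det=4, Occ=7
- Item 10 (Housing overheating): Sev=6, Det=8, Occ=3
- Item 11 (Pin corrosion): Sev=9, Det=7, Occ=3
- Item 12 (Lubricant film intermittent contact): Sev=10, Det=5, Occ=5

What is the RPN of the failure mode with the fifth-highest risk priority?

189

RPN = Severity × Occurrence × Detection:
  Item 4: 2 × 10 × 2 = 40
  Item 5: 8 × 3 × 2 = 48
  Item 6: 4 × 8 × 3 = 96
  Item 7: 4 × 9 × 10 = 360
  Item 8: 10 × 7 × 10 = 700
  Item 9: 9 × 7 × 4 = 252
  Item 10: 6 × 3 × 8 = 144
  Item 11: 9 × 3 × 7 = 189
  Item 12: 10 × 5 × 5 = 250
Sorted descending: 700, 360, 252, 250, 189, 144, 96, 48, 40.
The fifth-highest RPN is 189 (Item 11).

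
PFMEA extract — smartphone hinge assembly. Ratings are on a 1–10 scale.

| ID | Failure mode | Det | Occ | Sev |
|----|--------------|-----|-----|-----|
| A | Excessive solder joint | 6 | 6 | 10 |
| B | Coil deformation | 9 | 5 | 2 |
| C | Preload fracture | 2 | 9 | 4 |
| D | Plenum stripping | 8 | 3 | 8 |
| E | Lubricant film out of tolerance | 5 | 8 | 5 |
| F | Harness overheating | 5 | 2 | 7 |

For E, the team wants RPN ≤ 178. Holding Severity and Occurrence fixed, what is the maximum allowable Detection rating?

E: S=5, O=8, D=5 → current RPN = 200.
Fixed product = 40. Need 40 × D ≤ 178, so D ≤ 178/40 = 4.45.
Maximum integer Detection rating = 4 (gives RPN 160; D=5 would give 200 > 178).

4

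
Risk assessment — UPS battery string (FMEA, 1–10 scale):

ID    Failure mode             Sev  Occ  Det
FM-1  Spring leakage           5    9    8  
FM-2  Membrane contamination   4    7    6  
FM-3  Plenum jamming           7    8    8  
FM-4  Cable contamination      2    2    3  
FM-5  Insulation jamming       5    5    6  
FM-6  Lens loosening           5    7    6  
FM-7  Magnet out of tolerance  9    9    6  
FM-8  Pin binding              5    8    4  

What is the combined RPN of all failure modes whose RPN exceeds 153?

RPN = Severity × Occurrence × Detection:
  FM-1: 5 × 9 × 8 = 360
  FM-2: 4 × 7 × 6 = 168
  FM-3: 7 × 8 × 8 = 448
  FM-4: 2 × 2 × 3 = 12
  FM-5: 5 × 5 × 6 = 150
  FM-6: 5 × 7 × 6 = 210
  FM-7: 9 × 9 × 6 = 486
  FM-8: 5 × 8 × 4 = 160
RPN > 153: FM-1 (360), FM-2 (168), FM-3 (448), FM-6 (210), FM-7 (486), FM-8 (160).
Sum: 360 + 168 + 448 + 210 + 486 + 160 = 1832.

1832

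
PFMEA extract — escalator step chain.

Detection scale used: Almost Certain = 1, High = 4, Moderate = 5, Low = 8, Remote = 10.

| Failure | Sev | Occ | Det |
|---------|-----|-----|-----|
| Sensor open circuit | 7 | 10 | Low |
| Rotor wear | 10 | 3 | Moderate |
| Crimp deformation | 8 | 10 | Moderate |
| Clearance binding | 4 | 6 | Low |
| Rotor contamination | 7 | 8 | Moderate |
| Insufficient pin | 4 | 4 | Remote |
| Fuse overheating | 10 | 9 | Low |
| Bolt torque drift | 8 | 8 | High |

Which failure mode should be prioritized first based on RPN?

RPN = Severity × Occurrence × Detection:
  Sensor open circuit: 7 × 10 × 8 = 560
  Rotor wear: 10 × 3 × 5 = 150
  Crimp deformation: 8 × 10 × 5 = 400
  Clearance binding: 4 × 6 × 8 = 192
  Rotor contamination: 7 × 8 × 5 = 280
  Insufficient pin: 4 × 4 × 10 = 160
  Fuse overheating: 10 × 9 × 8 = 720
  Bolt torque drift: 8 × 8 × 4 = 256
Highest RPN is 720 → Fuse overheating.

Fuse overheating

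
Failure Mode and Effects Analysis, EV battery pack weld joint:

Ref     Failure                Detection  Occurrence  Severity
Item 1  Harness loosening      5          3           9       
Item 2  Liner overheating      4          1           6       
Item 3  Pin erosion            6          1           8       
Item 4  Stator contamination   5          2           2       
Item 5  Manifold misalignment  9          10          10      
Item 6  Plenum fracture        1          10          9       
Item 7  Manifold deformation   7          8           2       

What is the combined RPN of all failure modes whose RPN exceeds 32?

1285

RPN = Severity × Occurrence × Detection:
  Item 1: 9 × 3 × 5 = 135
  Item 2: 6 × 1 × 4 = 24
  Item 3: 8 × 1 × 6 = 48
  Item 4: 2 × 2 × 5 = 20
  Item 5: 10 × 10 × 9 = 900
  Item 6: 9 × 10 × 1 = 90
  Item 7: 2 × 8 × 7 = 112
RPN > 32: Item 1 (135), Item 3 (48), Item 5 (900), Item 6 (90), Item 7 (112).
Sum: 135 + 48 + 900 + 90 + 112 = 1285.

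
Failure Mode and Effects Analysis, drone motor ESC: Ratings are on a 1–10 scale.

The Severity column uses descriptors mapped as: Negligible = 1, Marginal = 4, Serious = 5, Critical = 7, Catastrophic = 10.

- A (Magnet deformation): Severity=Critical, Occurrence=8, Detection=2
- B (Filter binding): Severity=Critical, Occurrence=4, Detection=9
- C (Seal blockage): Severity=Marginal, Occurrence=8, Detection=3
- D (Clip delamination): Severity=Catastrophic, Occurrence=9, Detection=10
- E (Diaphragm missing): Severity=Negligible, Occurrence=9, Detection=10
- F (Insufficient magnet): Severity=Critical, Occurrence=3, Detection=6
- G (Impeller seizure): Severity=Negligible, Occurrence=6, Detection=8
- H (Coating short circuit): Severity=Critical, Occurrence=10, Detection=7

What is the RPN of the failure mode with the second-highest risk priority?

RPN = Severity × Occurrence × Detection:
  A: 7 × 8 × 2 = 112
  B: 7 × 4 × 9 = 252
  C: 4 × 8 × 3 = 96
  D: 10 × 9 × 10 = 900
  E: 1 × 9 × 10 = 90
  F: 7 × 3 × 6 = 126
  G: 1 × 6 × 8 = 48
  H: 7 × 10 × 7 = 490
Sorted descending: 900, 490, 252, 126, 112, 96, 90, 48.
The second-highest RPN is 490 (H).

490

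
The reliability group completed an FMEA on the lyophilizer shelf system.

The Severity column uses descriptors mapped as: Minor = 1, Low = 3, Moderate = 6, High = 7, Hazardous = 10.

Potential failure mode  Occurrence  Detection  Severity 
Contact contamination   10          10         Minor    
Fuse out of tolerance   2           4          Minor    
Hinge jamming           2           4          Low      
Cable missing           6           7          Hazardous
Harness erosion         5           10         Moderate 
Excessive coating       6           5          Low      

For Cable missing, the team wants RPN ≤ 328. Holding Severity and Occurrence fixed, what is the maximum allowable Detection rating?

5

Cable missing: S=10, O=6, D=7 → current RPN = 420.
Fixed product = 60. Need 60 × D ≤ 328, so D ≤ 328/60 = 5.47.
Maximum integer Detection rating = 5 (gives RPN 300; D=6 would give 360 > 328).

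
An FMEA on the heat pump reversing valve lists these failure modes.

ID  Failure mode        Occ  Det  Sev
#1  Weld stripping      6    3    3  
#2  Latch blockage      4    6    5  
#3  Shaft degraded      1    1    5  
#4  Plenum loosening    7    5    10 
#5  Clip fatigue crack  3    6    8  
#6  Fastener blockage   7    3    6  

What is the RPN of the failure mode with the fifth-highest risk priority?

54

RPN = Severity × Occurrence × Detection:
  #1: 3 × 6 × 3 = 54
  #2: 5 × 4 × 6 = 120
  #3: 5 × 1 × 1 = 5
  #4: 10 × 7 × 5 = 350
  #5: 8 × 3 × 6 = 144
  #6: 6 × 7 × 3 = 126
Sorted descending: 350, 144, 126, 120, 54, 5.
The fifth-highest RPN is 54 (#1).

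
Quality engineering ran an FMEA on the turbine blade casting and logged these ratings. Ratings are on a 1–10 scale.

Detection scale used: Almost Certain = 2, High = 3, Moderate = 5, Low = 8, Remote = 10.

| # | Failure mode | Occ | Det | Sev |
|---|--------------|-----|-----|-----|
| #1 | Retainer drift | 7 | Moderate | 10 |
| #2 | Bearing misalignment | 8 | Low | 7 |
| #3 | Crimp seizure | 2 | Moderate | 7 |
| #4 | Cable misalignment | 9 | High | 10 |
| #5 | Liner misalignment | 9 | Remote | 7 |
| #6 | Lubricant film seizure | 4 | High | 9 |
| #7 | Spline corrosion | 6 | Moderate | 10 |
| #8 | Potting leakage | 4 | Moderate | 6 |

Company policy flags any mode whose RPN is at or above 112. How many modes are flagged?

6

RPN = Severity × Occurrence × Detection:
  #1: 10 × 7 × 5 = 350
  #2: 7 × 8 × 8 = 448
  #3: 7 × 2 × 5 = 70
  #4: 10 × 9 × 3 = 270
  #5: 7 × 9 × 10 = 630
  #6: 9 × 4 × 3 = 108
  #7: 10 × 6 × 5 = 300
  #8: 6 × 4 × 5 = 120
Modes with RPN ≥ 112: #1 (350), #2 (448), #4 (270), #5 (630), #7 (300), #8 (120) → 6.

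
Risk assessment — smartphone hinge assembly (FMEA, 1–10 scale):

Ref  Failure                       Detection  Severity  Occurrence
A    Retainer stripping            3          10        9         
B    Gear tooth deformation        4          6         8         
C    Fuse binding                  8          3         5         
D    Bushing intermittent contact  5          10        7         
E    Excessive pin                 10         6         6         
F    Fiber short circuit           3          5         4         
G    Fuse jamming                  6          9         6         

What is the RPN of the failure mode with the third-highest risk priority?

324

RPN = Severity × Occurrence × Detection:
  A: 10 × 9 × 3 = 270
  B: 6 × 8 × 4 = 192
  C: 3 × 5 × 8 = 120
  D: 10 × 7 × 5 = 350
  E: 6 × 6 × 10 = 360
  F: 5 × 4 × 3 = 60
  G: 9 × 6 × 6 = 324
Sorted descending: 360, 350, 324, 270, 192, 120, 60.
The third-highest RPN is 324 (G).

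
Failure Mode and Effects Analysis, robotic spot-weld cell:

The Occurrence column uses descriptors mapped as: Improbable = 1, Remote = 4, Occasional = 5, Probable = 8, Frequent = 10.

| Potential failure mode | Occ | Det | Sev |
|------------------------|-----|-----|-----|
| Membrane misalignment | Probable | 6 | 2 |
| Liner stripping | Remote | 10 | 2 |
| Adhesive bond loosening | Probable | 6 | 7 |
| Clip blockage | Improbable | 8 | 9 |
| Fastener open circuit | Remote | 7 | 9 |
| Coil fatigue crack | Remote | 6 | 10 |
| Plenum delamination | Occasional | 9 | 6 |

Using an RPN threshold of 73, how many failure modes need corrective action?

6

RPN = Severity × Occurrence × Detection:
  Membrane misalignment: 2 × 8 × 6 = 96
  Liner stripping: 2 × 4 × 10 = 80
  Adhesive bond loosening: 7 × 8 × 6 = 336
  Clip blockage: 9 × 1 × 8 = 72
  Fastener open circuit: 9 × 4 × 7 = 252
  Coil fatigue crack: 10 × 4 × 6 = 240
  Plenum delamination: 6 × 5 × 9 = 270
Modes with RPN ≥ 73: Membrane misalignment (96), Liner stripping (80), Adhesive bond loosening (336), Fastener open circuit (252), Coil fatigue crack (240), Plenum delamination (270) → 6.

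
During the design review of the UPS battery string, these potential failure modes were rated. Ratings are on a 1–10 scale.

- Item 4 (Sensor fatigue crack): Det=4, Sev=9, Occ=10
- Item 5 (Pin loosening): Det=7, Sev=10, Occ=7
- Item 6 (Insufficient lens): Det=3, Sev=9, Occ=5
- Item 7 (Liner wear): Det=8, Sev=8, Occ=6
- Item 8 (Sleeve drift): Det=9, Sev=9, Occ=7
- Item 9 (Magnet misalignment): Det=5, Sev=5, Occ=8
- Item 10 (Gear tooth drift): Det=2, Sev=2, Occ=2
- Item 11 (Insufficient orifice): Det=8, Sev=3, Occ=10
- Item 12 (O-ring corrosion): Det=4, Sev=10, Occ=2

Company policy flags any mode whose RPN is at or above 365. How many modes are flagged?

RPN = Severity × Occurrence × Detection:
  Item 4: 9 × 10 × 4 = 360
  Item 5: 10 × 7 × 7 = 490
  Item 6: 9 × 5 × 3 = 135
  Item 7: 8 × 6 × 8 = 384
  Item 8: 9 × 7 × 9 = 567
  Item 9: 5 × 8 × 5 = 200
  Item 10: 2 × 2 × 2 = 8
  Item 11: 3 × 10 × 8 = 240
  Item 12: 10 × 2 × 4 = 80
Modes with RPN ≥ 365: Item 5 (490), Item 7 (384), Item 8 (567) → 3.

3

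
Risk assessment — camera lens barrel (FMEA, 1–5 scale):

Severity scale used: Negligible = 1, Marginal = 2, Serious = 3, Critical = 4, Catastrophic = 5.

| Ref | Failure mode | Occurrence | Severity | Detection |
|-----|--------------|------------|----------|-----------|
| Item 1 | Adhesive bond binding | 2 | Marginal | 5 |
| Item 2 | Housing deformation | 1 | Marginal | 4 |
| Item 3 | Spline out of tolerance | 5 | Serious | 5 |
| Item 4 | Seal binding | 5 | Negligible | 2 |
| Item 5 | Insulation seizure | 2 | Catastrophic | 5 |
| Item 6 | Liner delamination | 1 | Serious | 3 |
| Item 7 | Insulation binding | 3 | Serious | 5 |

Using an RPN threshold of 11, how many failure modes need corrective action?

RPN = Severity × Occurrence × Detection:
  Item 1: 2 × 2 × 5 = 20
  Item 2: 2 × 1 × 4 = 8
  Item 3: 3 × 5 × 5 = 75
  Item 4: 1 × 5 × 2 = 10
  Item 5: 5 × 2 × 5 = 50
  Item 6: 3 × 1 × 3 = 9
  Item 7: 3 × 3 × 5 = 45
Modes with RPN ≥ 11: Item 1 (20), Item 3 (75), Item 5 (50), Item 7 (45) → 4.

4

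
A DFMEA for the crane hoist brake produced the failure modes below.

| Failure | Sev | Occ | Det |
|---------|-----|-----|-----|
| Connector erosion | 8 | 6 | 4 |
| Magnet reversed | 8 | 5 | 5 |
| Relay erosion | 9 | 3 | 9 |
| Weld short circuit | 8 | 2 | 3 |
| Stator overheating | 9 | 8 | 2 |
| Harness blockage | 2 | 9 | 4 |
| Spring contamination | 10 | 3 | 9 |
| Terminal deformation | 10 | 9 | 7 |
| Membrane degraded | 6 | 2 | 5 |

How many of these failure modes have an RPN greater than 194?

4

RPN = Severity × Occurrence × Detection:
  Connector erosion: 8 × 6 × 4 = 192
  Magnet reversed: 8 × 5 × 5 = 200
  Relay erosion: 9 × 3 × 9 = 243
  Weld short circuit: 8 × 2 × 3 = 48
  Stator overheating: 9 × 8 × 2 = 144
  Harness blockage: 2 × 9 × 4 = 72
  Spring contamination: 10 × 3 × 9 = 270
  Terminal deformation: 10 × 9 × 7 = 630
  Membrane degraded: 6 × 2 × 5 = 60
Modes with RPN > 194: Magnet reversed (200), Relay erosion (243), Spring contamination (270), Terminal deformation (630) → 4.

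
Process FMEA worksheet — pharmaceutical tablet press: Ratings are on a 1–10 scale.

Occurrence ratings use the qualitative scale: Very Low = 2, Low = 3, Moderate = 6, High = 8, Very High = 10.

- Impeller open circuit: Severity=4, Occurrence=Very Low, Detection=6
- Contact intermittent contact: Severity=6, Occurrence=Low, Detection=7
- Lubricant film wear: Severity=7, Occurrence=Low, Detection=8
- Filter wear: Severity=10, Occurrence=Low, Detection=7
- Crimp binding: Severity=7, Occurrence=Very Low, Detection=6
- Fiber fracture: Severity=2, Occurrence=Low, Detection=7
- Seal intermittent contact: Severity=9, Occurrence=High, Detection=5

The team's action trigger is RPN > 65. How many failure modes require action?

RPN = Severity × Occurrence × Detection:
  Impeller open circuit: 4 × 2 × 6 = 48
  Contact intermittent contact: 6 × 3 × 7 = 126
  Lubricant film wear: 7 × 3 × 8 = 168
  Filter wear: 10 × 3 × 7 = 210
  Crimp binding: 7 × 2 × 6 = 84
  Fiber fracture: 2 × 3 × 7 = 42
  Seal intermittent contact: 9 × 8 × 5 = 360
Modes with RPN > 65: Contact intermittent contact (126), Lubricant film wear (168), Filter wear (210), Crimp binding (84), Seal intermittent contact (360) → 5.

5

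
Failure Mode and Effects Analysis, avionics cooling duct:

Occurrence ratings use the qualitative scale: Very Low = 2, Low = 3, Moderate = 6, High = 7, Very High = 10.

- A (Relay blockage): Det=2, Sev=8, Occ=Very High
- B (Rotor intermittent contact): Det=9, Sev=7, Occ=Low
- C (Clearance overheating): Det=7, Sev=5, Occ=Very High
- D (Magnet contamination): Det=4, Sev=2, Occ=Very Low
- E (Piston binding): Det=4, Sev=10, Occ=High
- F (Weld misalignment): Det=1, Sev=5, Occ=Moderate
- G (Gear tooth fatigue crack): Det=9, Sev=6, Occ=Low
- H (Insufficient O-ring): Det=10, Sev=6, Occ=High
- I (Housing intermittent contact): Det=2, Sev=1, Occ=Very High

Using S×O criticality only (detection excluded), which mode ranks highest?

Criticality = Severity × Occurrence:
  A: 8 × 10 = 80
  B: 7 × 3 = 21
  C: 5 × 10 = 50
  D: 2 × 2 = 4
  E: 10 × 7 = 70
  F: 5 × 6 = 30
  G: 6 × 3 = 18
  H: 6 × 7 = 42
  I: 1 × 10 = 10
Highest criticality is 80 → A.

A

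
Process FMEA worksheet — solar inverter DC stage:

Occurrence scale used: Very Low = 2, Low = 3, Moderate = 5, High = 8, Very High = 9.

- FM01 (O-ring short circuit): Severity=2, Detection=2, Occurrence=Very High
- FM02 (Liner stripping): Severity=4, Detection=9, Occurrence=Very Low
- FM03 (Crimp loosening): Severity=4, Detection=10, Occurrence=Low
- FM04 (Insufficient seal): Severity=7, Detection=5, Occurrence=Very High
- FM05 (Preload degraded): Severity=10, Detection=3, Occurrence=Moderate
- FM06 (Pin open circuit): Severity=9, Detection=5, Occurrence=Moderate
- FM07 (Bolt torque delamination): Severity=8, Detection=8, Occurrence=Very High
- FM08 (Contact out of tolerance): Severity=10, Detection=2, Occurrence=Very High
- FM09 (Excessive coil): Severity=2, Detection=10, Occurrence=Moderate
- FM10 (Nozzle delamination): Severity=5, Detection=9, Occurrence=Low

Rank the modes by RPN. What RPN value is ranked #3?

225

RPN = Severity × Occurrence × Detection:
  FM01: 2 × 9 × 2 = 36
  FM02: 4 × 2 × 9 = 72
  FM03: 4 × 3 × 10 = 120
  FM04: 7 × 9 × 5 = 315
  FM05: 10 × 5 × 3 = 150
  FM06: 9 × 5 × 5 = 225
  FM07: 8 × 9 × 8 = 576
  FM08: 10 × 9 × 2 = 180
  FM09: 2 × 5 × 10 = 100
  FM10: 5 × 3 × 9 = 135
Sorted descending: 576, 315, 225, 180, 150, 135, 120, 100, 72, 36.
The third-highest RPN is 225 (FM06).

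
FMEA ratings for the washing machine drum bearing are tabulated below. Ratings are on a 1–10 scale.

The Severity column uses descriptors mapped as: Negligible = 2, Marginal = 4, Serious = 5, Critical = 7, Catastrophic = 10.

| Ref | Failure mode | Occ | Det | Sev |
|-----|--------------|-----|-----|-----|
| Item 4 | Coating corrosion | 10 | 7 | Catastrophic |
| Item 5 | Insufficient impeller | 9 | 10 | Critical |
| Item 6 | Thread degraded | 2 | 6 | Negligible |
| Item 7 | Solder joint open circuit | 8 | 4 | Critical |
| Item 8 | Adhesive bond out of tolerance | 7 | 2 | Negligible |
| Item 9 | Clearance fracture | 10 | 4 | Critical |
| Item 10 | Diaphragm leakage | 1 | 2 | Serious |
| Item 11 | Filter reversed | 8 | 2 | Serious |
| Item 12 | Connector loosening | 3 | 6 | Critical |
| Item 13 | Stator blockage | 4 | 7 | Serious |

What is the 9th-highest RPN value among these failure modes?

24

RPN = Severity × Occurrence × Detection:
  Item 4: 10 × 10 × 7 = 700
  Item 5: 7 × 9 × 10 = 630
  Item 6: 2 × 2 × 6 = 24
  Item 7: 7 × 8 × 4 = 224
  Item 8: 2 × 7 × 2 = 28
  Item 9: 7 × 10 × 4 = 280
  Item 10: 5 × 1 × 2 = 10
  Item 11: 5 × 8 × 2 = 80
  Item 12: 7 × 3 × 6 = 126
  Item 13: 5 × 4 × 7 = 140
Sorted descending: 700, 630, 280, 224, 140, 126, 80, 28, 24, 10.
The 9th-highest RPN is 24 (Item 6).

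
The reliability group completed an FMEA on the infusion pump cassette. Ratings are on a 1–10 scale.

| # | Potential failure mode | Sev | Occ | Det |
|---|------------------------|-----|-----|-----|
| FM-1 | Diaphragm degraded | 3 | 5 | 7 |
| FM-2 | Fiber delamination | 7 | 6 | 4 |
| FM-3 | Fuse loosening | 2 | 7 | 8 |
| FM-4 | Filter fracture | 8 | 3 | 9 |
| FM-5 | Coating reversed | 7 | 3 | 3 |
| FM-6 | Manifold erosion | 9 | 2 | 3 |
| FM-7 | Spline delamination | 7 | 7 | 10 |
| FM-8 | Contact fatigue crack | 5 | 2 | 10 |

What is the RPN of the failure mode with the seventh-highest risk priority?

63

RPN = Severity × Occurrence × Detection:
  FM-1: 3 × 5 × 7 = 105
  FM-2: 7 × 6 × 4 = 168
  FM-3: 2 × 7 × 8 = 112
  FM-4: 8 × 3 × 9 = 216
  FM-5: 7 × 3 × 3 = 63
  FM-6: 9 × 2 × 3 = 54
  FM-7: 7 × 7 × 10 = 490
  FM-8: 5 × 2 × 10 = 100
Sorted descending: 490, 216, 168, 112, 105, 100, 63, 54.
The seventh-highest RPN is 63 (FM-5).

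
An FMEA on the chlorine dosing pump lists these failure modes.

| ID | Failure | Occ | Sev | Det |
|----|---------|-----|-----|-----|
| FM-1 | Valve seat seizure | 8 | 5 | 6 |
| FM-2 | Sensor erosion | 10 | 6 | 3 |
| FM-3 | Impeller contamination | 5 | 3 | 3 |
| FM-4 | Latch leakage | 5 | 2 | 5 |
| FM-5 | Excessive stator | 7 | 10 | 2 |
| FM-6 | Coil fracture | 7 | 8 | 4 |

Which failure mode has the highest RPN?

FM-1

RPN = Severity × Occurrence × Detection:
  FM-1: 5 × 8 × 6 = 240
  FM-2: 6 × 10 × 3 = 180
  FM-3: 3 × 5 × 3 = 45
  FM-4: 2 × 5 × 5 = 50
  FM-5: 10 × 7 × 2 = 140
  FM-6: 8 × 7 × 4 = 224
Highest RPN is 240 → FM-1.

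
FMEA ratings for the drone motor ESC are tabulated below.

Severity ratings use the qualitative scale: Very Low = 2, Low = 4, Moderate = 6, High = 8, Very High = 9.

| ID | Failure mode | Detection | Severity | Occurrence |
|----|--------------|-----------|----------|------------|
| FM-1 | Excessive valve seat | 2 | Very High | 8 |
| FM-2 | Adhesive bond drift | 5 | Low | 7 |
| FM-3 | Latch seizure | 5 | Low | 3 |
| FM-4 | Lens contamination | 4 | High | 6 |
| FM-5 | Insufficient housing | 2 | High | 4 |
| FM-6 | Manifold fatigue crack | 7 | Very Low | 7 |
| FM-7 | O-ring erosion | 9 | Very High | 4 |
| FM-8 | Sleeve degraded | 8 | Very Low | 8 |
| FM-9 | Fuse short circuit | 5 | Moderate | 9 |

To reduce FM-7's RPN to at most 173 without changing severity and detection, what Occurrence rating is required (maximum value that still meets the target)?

2

FM-7: S=9, O=4, D=9 → current RPN = 324.
Fixed product = 81. Need 81 × O ≤ 173, so O ≤ 173/81 = 2.14.
Maximum integer Occurrence rating = 2 (gives RPN 162; O=3 would give 243 > 173).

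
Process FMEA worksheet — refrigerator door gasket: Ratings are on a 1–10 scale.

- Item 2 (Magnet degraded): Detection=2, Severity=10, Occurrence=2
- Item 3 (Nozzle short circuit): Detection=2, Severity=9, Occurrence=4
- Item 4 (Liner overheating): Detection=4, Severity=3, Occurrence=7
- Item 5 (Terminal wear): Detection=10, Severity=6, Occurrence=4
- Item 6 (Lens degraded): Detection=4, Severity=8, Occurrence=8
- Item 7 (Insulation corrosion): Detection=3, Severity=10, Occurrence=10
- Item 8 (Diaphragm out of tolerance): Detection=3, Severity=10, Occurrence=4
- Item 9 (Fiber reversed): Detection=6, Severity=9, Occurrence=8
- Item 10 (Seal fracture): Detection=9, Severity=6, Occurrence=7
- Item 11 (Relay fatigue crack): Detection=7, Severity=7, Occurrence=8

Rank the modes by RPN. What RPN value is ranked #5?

RPN = Severity × Occurrence × Detection:
  Item 2: 10 × 2 × 2 = 40
  Item 3: 9 × 4 × 2 = 72
  Item 4: 3 × 7 × 4 = 84
  Item 5: 6 × 4 × 10 = 240
  Item 6: 8 × 8 × 4 = 256
  Item 7: 10 × 10 × 3 = 300
  Item 8: 10 × 4 × 3 = 120
  Item 9: 9 × 8 × 6 = 432
  Item 10: 6 × 7 × 9 = 378
  Item 11: 7 × 8 × 7 = 392
Sorted descending: 432, 392, 378, 300, 256, 240, 120, 84, 72, 40.
The fifth-highest RPN is 256 (Item 6).

256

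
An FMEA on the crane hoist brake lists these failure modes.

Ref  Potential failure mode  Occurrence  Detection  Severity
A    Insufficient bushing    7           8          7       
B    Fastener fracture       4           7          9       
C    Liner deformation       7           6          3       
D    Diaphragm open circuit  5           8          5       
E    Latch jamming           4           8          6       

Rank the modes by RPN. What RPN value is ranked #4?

192

RPN = Severity × Occurrence × Detection:
  A: 7 × 7 × 8 = 392
  B: 9 × 4 × 7 = 252
  C: 3 × 7 × 6 = 126
  D: 5 × 5 × 8 = 200
  E: 6 × 4 × 8 = 192
Sorted descending: 392, 252, 200, 192, 126.
The fourth-highest RPN is 192 (E).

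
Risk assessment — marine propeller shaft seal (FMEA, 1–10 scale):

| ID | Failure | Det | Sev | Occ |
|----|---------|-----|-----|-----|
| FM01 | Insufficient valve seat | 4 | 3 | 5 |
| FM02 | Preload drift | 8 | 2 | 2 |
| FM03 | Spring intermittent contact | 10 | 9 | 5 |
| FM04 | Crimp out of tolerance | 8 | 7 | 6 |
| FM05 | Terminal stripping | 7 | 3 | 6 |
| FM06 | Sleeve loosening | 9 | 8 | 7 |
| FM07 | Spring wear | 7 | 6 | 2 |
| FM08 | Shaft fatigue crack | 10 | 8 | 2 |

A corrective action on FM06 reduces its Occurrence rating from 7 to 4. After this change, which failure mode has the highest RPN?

FM03

RPN = Severity × Occurrence × Detection:
  FM01: 3 × 5 × 4 = 60
  FM02: 2 × 2 × 8 = 32
  FM03: 9 × 5 × 10 = 450
  FM04: 7 × 6 × 8 = 336
  FM05: 3 × 6 × 7 = 126
  FM06: 8 × 7 × 9 = 504
  FM07: 6 × 2 × 7 = 84
  FM08: 8 × 2 × 10 = 160
After action: FM06 → 8 × 4 × 9 = 288.
Revised RPNs: FM03=450, FM04=336, FM06=288, FM08=160, FM05=126, FM07=84, FM01=60, FM02=32.
Highest is now FM03 (450).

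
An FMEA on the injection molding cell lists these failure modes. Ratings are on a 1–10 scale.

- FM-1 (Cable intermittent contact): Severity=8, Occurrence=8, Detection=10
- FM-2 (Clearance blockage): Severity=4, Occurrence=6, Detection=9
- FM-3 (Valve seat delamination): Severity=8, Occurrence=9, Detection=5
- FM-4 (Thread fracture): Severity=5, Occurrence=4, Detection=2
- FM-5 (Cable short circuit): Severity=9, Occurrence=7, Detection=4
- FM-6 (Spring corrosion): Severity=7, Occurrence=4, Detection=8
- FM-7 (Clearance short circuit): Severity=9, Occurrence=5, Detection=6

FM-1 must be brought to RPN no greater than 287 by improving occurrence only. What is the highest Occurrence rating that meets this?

3

FM-1: S=8, O=8, D=10 → current RPN = 640.
Fixed product = 80. Need 80 × O ≤ 287, so O ≤ 287/80 = 3.59.
Maximum integer Occurrence rating = 3 (gives RPN 240; O=4 would give 320 > 287).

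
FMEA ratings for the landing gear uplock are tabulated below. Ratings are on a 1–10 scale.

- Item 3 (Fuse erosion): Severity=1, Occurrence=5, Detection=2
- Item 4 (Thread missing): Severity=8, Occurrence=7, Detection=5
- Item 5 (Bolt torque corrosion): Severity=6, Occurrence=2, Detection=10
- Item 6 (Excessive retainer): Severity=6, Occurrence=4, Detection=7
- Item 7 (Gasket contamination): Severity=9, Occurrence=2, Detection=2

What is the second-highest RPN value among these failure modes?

RPN = Severity × Occurrence × Detection:
  Item 3: 1 × 5 × 2 = 10
  Item 4: 8 × 7 × 5 = 280
  Item 5: 6 × 2 × 10 = 120
  Item 6: 6 × 4 × 7 = 168
  Item 7: 9 × 2 × 2 = 36
Sorted descending: 280, 168, 120, 36, 10.
The second-highest RPN is 168 (Item 6).

168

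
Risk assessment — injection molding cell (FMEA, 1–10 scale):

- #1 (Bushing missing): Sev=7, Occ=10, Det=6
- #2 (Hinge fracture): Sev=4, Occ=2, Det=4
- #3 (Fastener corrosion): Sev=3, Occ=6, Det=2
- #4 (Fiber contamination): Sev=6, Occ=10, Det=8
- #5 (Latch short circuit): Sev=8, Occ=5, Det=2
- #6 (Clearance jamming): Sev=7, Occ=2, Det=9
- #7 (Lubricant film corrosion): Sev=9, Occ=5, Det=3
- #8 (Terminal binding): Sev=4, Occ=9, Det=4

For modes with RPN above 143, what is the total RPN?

1044

RPN = Severity × Occurrence × Detection:
  #1: 7 × 10 × 6 = 420
  #2: 4 × 2 × 4 = 32
  #3: 3 × 6 × 2 = 36
  #4: 6 × 10 × 8 = 480
  #5: 8 × 5 × 2 = 80
  #6: 7 × 2 × 9 = 126
  #7: 9 × 5 × 3 = 135
  #8: 4 × 9 × 4 = 144
RPN > 143: #1 (420), #4 (480), #8 (144).
Sum: 420 + 480 + 144 = 1044.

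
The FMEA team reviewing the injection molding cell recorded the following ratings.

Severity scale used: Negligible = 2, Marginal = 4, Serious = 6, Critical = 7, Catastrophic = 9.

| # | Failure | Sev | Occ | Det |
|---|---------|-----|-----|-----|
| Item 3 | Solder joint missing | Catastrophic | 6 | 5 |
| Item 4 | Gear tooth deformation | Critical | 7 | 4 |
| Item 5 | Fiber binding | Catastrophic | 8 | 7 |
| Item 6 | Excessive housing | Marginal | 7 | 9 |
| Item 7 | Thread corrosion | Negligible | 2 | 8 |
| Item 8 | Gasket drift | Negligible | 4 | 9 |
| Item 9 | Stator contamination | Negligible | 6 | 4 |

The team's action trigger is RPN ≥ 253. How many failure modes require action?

2

RPN = Severity × Occurrence × Detection:
  Item 3: 9 × 6 × 5 = 270
  Item 4: 7 × 7 × 4 = 196
  Item 5: 9 × 8 × 7 = 504
  Item 6: 4 × 7 × 9 = 252
  Item 7: 2 × 2 × 8 = 32
  Item 8: 2 × 4 × 9 = 72
  Item 9: 2 × 6 × 4 = 48
Modes with RPN ≥ 253: Item 3 (270), Item 5 (504) → 2.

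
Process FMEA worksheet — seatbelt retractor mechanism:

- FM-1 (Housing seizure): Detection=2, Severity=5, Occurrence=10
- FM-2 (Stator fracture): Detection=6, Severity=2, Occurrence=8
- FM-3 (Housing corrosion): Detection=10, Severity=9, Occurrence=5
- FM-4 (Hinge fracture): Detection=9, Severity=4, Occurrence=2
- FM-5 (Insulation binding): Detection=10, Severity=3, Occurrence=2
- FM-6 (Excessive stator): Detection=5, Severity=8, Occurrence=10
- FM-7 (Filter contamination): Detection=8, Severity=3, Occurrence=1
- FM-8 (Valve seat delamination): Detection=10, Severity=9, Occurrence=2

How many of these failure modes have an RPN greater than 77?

RPN = Severity × Occurrence × Detection:
  FM-1: 5 × 10 × 2 = 100
  FM-2: 2 × 8 × 6 = 96
  FM-3: 9 × 5 × 10 = 450
  FM-4: 4 × 2 × 9 = 72
  FM-5: 3 × 2 × 10 = 60
  FM-6: 8 × 10 × 5 = 400
  FM-7: 3 × 1 × 8 = 24
  FM-8: 9 × 2 × 10 = 180
Modes with RPN > 77: FM-1 (100), FM-2 (96), FM-3 (450), FM-6 (400), FM-8 (180) → 5.

5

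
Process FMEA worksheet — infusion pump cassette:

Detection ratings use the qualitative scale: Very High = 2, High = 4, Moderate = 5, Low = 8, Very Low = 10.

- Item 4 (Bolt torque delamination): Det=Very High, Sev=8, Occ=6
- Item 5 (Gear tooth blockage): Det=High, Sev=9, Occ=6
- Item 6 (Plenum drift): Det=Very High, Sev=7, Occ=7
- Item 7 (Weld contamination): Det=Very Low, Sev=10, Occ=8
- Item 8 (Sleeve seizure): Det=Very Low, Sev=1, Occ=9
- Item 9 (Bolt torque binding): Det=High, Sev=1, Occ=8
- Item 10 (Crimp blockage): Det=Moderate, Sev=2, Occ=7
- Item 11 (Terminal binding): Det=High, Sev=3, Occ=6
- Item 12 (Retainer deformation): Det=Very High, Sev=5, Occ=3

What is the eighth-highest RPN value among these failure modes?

32

RPN = Severity × Occurrence × Detection:
  Item 4: 8 × 6 × 2 = 96
  Item 5: 9 × 6 × 4 = 216
  Item 6: 7 × 7 × 2 = 98
  Item 7: 10 × 8 × 10 = 800
  Item 8: 1 × 9 × 10 = 90
  Item 9: 1 × 8 × 4 = 32
  Item 10: 2 × 7 × 5 = 70
  Item 11: 3 × 6 × 4 = 72
  Item 12: 5 × 3 × 2 = 30
Sorted descending: 800, 216, 98, 96, 90, 72, 70, 32, 30.
The eighth-highest RPN is 32 (Item 9).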